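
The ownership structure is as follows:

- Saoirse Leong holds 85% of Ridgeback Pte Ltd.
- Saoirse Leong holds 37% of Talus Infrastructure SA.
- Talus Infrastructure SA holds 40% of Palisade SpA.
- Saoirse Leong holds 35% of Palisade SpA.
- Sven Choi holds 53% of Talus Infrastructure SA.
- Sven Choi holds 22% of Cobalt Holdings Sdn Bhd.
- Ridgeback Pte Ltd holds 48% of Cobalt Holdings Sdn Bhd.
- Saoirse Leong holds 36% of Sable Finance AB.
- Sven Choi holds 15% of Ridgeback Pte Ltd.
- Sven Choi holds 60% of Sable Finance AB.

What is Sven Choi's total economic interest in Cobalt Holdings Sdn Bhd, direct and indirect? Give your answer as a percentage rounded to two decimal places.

Sven reaches Cobalt along 2 paths.
Via Ridgeback: 15% × 48% = 7.2%.
Direct stake: 22% = 22%.
Total: 7.2% + 22% = 29.2%.
Rounded: 29.20%.

29.20%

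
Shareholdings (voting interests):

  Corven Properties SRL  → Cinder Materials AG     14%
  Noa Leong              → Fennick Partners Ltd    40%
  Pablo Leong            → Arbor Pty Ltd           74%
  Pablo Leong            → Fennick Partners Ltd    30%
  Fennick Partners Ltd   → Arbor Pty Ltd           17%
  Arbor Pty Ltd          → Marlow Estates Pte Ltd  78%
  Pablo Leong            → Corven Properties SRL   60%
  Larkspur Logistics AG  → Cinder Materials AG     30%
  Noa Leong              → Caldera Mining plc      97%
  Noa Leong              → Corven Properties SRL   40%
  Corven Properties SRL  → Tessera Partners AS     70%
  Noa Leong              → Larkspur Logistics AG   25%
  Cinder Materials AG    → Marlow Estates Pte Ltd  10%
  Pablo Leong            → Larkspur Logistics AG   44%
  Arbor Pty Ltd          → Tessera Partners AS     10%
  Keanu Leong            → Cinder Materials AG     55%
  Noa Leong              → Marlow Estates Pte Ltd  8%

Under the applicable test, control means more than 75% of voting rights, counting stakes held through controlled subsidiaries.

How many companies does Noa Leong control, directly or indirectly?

Noa holds 97% of Caldera, so Noa controls Caldera.
No other company's threshold is met.
Noa controls 1 company.

1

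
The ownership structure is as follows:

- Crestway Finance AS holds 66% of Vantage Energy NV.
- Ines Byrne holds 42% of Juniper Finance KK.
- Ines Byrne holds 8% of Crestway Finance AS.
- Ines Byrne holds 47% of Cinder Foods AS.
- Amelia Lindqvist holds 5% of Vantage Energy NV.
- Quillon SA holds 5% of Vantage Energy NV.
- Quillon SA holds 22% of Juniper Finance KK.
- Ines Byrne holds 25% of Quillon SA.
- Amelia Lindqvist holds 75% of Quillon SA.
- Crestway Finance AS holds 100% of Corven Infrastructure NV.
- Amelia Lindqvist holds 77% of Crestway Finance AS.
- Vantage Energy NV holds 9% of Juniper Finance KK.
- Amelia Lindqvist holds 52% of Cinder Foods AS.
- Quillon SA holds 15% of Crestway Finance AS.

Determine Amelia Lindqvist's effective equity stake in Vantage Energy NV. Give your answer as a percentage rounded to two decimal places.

67.00%

Amelia reaches Vantage along 4 paths.
Via Quillon: 75% × 5% = 3.75%.
Via Quillon → Crestway: 75% × 15% × 66% = 7.425%.
Via Crestway: 77% × 66% = 50.82%.
Direct stake: 5% = 5%.
Total: 3.75% + 7.425% + 50.82% + 5% = 66.995%.
Rounded: 67.00%.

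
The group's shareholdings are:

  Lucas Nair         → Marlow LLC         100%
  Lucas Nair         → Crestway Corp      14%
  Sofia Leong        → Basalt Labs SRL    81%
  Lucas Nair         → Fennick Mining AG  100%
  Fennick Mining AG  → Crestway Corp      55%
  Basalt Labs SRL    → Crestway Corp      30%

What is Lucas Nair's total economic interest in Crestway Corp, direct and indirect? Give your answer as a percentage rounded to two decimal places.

Lucas reaches Crestway along 2 paths.
Via Fennick: 100% × 55% = 55%.
Direct stake: 14% = 14%.
Total: 55% + 14% = 69%.
Rounded: 69.00%.

69.00%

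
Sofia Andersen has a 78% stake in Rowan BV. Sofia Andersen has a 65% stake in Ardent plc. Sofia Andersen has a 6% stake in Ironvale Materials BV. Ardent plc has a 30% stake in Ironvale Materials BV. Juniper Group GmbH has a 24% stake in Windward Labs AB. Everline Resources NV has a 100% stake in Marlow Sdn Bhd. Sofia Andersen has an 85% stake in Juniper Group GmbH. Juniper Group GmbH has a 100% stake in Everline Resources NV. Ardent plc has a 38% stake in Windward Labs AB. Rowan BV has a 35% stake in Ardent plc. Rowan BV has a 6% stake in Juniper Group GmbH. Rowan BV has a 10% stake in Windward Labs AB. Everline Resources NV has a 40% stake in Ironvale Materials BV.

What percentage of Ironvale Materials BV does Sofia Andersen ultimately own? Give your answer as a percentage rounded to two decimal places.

Sofia reaches Ironvale along 5 paths.
Via Ardent: 65% × 30% = 19.5%.
Via Rowan → Ardent: 78% × 35% × 30% = 8.19%.
Via Juniper → Everline: 85% × 100% × 40% = 34%.
Via Rowan → Juniper → Everline: 78% × 6% × 100% × 40% = 1.872%.
Direct stake: 6% = 6%.
Total: 19.5% + 8.19% + 34% + 1.872% + 6% = 69.562%.
Rounded: 69.56%.

69.56%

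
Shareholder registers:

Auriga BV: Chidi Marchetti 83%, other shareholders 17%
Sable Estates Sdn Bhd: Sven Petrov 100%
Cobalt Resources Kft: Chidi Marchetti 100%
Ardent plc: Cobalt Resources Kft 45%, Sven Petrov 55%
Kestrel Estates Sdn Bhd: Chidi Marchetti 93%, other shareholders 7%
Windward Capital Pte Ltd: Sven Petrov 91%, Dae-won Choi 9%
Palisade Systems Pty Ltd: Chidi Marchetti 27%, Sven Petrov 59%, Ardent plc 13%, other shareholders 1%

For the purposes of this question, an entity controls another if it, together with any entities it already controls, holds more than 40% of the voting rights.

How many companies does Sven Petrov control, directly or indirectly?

Sven holds 100% of Sable, so Sven controls Sable.
Sven holds 55% of Ardent, so Sven controls Ardent.
Sven holds 91% of Windward, so Sven controls Windward.
Sven and Ardent together hold 59% + 13% = 72% of Palisade, so Sven controls Palisade.
No other company's threshold is met.
Sven controls 4 companies.

4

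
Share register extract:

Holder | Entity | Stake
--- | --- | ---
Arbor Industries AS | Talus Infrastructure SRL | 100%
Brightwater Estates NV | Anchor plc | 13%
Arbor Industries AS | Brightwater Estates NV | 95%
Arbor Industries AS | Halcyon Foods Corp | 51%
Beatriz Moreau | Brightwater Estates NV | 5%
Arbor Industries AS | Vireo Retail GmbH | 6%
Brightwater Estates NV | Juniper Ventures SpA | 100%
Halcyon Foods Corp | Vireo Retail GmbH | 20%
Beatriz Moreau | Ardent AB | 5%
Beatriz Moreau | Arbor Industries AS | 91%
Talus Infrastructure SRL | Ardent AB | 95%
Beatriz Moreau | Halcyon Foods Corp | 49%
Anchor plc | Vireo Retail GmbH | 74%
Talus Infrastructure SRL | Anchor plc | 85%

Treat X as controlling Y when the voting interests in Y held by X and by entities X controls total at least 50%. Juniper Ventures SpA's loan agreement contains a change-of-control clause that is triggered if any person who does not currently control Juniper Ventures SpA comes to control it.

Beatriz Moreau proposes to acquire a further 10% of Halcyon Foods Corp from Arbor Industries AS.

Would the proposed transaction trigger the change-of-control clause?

No

The purchase adds only to Beatriz's holdings (Arbor's stake shrinks), so Beatriz is the only person who could newly come to control Juniper.
Beatriz holds 91% of Arbor, so Beatriz controls Arbor.
Beatriz and Arbor together hold 5% + 95% = 100% of Brightwater, so Beatriz controls Brightwater.
Brightwater holds 100% of Juniper, so Beatriz controls Juniper.
So Beatriz already controls Juniper before the transaction.
After the purchase, Beatriz's direct stake in Halcyon rises to 49% + 10% = 59%, and Arbor's stake falls to 41%.
Beatriz controlled Juniper already, so this is not a new person acquiring control; every other person's position is unchanged or reduced.
No new person acquires control, so the clause is not triggered.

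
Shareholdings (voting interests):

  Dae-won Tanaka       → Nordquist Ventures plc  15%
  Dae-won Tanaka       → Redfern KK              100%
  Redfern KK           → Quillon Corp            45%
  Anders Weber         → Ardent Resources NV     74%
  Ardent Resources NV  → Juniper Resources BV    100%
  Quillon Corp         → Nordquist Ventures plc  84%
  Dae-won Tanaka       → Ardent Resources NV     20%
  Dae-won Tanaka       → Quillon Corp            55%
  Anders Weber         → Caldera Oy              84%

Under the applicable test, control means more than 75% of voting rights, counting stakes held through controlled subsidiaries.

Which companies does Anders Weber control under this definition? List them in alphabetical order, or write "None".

Caldera Oy

Anders holds 84% of Caldera, so Anders controls Caldera.
No other company's threshold is met.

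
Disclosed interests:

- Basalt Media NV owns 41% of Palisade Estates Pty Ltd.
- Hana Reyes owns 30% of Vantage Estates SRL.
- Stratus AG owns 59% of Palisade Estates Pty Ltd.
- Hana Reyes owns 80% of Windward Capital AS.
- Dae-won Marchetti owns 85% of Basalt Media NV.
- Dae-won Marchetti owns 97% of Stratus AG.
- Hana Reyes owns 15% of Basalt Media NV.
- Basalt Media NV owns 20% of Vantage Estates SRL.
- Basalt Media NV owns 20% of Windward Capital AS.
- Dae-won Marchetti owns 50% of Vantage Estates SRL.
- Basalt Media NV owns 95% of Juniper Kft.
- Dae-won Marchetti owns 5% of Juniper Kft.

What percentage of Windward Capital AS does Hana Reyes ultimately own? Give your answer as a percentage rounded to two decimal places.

83.00%

Hana reaches Windward along 2 paths.
Direct stake: 80% = 80%.
Via Basalt: 15% × 20% = 3%.
Total: 80% + 3% = 83%.
Rounded: 83.00%.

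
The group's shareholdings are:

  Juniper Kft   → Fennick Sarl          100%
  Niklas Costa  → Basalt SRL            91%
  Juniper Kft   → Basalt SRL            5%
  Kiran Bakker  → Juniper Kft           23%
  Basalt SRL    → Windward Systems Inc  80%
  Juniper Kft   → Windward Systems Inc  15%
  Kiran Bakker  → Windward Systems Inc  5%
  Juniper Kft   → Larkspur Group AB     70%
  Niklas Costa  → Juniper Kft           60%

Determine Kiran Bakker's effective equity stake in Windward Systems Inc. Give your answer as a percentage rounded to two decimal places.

Kiran reaches Windward along 3 paths.
Via Juniper: 23% × 15% = 3.45%.
Direct stake: 5% = 5%.
Via Juniper → Basalt: 23% × 5% × 80% = 0.92%.
Total: 3.45% + 5% + 0.92% = 9.37%.

9.37%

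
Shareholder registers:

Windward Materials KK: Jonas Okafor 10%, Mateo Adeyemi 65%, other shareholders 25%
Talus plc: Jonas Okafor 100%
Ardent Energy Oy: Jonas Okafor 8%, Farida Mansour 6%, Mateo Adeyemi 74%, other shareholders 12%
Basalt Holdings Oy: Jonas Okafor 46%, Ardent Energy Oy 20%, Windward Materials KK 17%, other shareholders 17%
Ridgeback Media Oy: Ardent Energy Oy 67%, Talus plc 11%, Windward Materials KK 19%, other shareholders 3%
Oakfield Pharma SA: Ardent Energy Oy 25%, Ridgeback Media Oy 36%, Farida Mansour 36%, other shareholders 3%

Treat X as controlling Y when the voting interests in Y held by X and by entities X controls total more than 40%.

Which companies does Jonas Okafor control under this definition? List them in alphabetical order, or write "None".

Basalt Holdings Oy, Talus plc

Jonas holds 100% of Talus, so Jonas controls Talus.
Jonas holds 46% of Basalt, so Jonas controls Basalt.
No other company's threshold is met.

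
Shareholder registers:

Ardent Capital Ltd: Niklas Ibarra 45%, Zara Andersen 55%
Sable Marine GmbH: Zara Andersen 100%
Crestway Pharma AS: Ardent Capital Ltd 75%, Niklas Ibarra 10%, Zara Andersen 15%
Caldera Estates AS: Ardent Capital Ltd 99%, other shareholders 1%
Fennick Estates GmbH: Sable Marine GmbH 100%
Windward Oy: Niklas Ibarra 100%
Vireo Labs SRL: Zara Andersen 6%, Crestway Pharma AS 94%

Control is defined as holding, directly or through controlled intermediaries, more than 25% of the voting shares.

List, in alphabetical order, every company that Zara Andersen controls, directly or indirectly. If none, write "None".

Zara holds 55% of Ardent, so Zara controls Ardent.
Zara holds 100% of Sable, so Zara controls Sable.
Ardent and Zara together hold 75% + 15% = 90% of Crestway, so Zara controls Crestway.
Ardent holds 99% of Caldera, so Zara controls Caldera.
Sable holds 100% of Fennick, so Zara controls Fennick.
Zara and Crestway together hold 6% + 94% = 100% of Vireo, so Zara controls Vireo.
No other company's threshold is met.

Ardent Capital Ltd, Caldera Estates AS, Crestway Pharma AS, Fennick Estates GmbH, Sable Marine GmbH, Vireo Labs SRL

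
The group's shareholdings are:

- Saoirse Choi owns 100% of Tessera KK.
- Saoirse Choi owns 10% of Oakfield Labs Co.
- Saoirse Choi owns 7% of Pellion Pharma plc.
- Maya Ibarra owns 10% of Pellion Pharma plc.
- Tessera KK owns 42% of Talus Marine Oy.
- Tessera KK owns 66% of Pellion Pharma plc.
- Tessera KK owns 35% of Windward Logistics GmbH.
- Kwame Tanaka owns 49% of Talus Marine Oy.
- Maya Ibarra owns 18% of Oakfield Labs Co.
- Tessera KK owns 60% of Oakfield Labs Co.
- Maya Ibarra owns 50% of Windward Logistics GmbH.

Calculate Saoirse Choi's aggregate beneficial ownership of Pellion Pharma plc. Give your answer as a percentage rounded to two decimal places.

73.00%

Saoirse reaches Pellion along 2 paths.
Via Tessera: 100% × 66% = 66%.
Direct stake: 7% = 7%.
Total: 66% + 7% = 73%.
Rounded: 73.00%.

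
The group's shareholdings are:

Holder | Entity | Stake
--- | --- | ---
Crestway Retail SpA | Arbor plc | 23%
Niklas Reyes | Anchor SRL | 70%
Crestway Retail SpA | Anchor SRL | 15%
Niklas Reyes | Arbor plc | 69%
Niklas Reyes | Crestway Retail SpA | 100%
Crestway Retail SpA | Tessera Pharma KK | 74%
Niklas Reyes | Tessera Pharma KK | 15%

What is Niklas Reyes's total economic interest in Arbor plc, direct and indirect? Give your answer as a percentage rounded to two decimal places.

Niklas reaches Arbor along 2 paths.
Direct stake: 69% = 69%.
Via Crestway: 100% × 23% = 23%.
Total: 69% + 23% = 92%.
Rounded: 92.00%.

92.00%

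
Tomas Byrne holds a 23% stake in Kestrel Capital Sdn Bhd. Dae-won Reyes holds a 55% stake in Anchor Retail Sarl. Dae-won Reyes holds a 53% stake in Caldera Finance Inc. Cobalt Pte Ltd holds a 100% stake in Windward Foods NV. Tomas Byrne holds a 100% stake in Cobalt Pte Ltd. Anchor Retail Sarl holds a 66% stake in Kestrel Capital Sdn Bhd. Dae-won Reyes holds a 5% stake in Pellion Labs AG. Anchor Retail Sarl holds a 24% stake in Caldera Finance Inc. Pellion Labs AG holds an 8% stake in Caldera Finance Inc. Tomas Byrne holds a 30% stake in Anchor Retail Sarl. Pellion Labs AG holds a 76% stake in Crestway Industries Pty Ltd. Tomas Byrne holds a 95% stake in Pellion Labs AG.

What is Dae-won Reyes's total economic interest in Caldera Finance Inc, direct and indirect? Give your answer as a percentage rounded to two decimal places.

Dae-won reaches Caldera along 3 paths.
Direct stake: 53% = 53%.
Via Anchor: 55% × 24% = 13.2%.
Via Pellion: 5% × 8% = 0.4%.
Total: 53% + 13.2% + 0.4% = 66.6%.
Rounded: 66.60%.

66.60%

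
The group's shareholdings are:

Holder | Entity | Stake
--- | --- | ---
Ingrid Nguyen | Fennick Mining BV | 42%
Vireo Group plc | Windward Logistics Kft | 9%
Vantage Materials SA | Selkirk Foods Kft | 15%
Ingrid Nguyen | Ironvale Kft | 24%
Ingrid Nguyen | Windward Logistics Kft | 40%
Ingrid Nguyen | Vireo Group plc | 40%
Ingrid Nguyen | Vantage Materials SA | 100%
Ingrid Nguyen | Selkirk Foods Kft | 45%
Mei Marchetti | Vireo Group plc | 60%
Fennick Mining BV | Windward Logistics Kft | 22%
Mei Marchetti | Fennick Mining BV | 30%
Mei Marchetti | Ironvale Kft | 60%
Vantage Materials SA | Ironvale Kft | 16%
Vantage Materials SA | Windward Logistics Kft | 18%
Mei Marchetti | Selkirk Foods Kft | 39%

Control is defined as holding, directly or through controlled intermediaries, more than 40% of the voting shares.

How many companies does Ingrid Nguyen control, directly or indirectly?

Ingrid holds 100% of Vantage, so Ingrid controls Vantage.
Ingrid holds 42% of Fennick, so Ingrid controls Fennick.
Ingrid and Vantage together hold 45% + 15% = 60% of Selkirk, so Ingrid controls Selkirk.
Fennick and Ingrid and Vantage together hold 22% + 40% + 18% = 80% of Windward, so Ingrid controls Windward.
No other company's threshold is met.
Ingrid controls 4 companies.

4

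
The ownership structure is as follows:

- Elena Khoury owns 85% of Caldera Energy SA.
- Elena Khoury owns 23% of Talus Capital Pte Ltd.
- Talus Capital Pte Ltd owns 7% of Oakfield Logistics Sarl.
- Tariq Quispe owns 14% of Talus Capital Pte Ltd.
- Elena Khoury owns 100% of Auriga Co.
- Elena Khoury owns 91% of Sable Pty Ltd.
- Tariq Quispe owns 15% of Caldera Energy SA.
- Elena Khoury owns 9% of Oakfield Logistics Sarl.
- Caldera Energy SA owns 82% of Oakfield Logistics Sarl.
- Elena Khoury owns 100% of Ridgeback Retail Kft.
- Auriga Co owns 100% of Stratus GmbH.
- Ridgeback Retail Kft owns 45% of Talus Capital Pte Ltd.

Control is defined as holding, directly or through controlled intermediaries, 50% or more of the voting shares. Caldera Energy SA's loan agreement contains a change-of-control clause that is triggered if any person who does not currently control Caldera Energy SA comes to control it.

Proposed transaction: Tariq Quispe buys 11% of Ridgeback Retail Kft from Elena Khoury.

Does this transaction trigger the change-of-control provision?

No

The purchase adds only to Tariq's holdings (Elena's stake shrinks), so Tariq is the only person who could newly come to control Caldera.
Tariq's largest direct stake is 15% in Caldera, which does not meet the threshold, so Tariq controls no company.
In Caldera, Tariq's side holds only 15%, not ≥ 50%.
So before the transaction, Tariq does not control Caldera.
After the purchase, Tariq holds 11% of Ridgeback directly, and Elena's stake falls to 89%.
Tariq's side now holds 11% of Ridgeback, not ≥ 50%, so Tariq still does not control Ridgeback.
After the transaction, Tariq's side holds 15% of Caldera, not ≥ 50%, so Tariq still does not control Caldera.
No new person acquires control, so the clause is not triggered.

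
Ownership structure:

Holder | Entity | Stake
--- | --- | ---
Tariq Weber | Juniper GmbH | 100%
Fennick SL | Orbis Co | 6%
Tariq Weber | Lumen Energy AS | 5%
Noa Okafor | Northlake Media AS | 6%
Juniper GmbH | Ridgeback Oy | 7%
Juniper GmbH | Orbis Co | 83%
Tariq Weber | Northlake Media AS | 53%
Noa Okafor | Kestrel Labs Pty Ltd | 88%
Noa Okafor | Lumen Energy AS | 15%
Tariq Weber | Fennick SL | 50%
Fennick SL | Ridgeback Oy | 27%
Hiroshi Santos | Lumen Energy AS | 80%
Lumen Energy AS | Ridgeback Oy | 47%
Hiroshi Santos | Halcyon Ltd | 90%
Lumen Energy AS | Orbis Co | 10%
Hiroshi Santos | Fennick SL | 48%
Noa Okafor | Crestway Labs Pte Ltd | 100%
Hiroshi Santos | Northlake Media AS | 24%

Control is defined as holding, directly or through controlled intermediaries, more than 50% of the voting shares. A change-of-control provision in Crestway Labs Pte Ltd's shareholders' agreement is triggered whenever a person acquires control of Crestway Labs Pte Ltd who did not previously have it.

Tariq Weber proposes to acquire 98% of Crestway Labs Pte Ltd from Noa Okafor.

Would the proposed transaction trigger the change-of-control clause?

Yes

The purchase adds only to Tariq's holdings (Noa's stake shrinks), so Tariq is the only person who could newly come to control Crestway.
Tariq holds 53% of Northlake, so Tariq controls Northlake.
Tariq holds 100% of Juniper, so Tariq controls Juniper.
Juniper holds 83% of Orbis, so Tariq controls Orbis.
Neither Tariq nor any entity Tariq controls holds any voting interest in Crestway.
So before the transaction, Tariq does not control Crestway.
After the purchase, Tariq holds 98% of Crestway directly, and Noa's stake falls to 2%.
Tariq holds 98% of Crestway, so Tariq controls Crestway.
Tariq did not control Crestway before and does after, so the clause is triggered.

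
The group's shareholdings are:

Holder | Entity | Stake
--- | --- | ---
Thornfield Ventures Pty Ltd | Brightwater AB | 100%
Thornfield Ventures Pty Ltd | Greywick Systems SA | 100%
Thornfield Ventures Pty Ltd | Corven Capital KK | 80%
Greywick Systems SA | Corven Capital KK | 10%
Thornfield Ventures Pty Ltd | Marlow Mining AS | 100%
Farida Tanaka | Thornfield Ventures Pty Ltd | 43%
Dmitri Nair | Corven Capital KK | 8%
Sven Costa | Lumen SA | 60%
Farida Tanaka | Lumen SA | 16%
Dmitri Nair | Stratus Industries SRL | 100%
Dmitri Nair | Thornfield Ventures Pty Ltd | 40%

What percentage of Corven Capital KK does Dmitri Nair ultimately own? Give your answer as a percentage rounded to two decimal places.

44.00%

Dmitri reaches Corven along 3 paths.
Via Thornfield: 40% × 80% = 32%.
Via Thornfield → Greywick: 40% × 100% × 10% = 4%.
Direct stake: 8% = 8%.
Total: 32% + 4% + 8% = 44%.
Rounded: 44.00%.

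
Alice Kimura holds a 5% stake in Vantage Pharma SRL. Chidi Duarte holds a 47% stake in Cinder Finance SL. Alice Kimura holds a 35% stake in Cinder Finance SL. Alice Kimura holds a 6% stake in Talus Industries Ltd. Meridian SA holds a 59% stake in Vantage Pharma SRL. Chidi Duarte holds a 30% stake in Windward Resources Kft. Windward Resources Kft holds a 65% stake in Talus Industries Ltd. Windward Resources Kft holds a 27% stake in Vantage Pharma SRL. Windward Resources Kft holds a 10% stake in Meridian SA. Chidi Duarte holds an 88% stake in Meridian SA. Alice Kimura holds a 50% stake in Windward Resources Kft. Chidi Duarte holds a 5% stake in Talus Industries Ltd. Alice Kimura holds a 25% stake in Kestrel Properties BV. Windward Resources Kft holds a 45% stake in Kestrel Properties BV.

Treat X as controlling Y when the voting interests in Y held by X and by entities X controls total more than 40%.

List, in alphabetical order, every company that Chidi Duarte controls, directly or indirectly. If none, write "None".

Cinder Finance SL, Meridian SA, Vantage Pharma SRL

Chidi holds 47% of Cinder, so Chidi controls Cinder.
Chidi holds 88% of Meridian, so Chidi controls Meridian.
Meridian holds 59% of Vantage, so Chidi controls Vantage.
No other company's threshold is met.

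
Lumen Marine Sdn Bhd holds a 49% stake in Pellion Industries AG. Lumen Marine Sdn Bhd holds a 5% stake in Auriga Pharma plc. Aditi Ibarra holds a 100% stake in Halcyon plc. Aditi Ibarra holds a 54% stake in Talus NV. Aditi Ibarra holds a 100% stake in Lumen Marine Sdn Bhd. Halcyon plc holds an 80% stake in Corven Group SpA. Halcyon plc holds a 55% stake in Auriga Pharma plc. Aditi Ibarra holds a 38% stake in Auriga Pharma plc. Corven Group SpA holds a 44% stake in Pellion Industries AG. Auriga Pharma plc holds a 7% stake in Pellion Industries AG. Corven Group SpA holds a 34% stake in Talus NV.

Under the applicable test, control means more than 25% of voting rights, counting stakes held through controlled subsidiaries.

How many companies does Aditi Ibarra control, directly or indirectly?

Aditi holds 100% of Lumen, so Aditi controls Lumen.
Aditi holds 100% of Halcyon, so Aditi controls Halcyon.
Halcyon holds 80% of Corven, so Aditi controls Corven.
Halcyon and Aditi and Lumen together hold 55% + 38% + 5% = 98% of Auriga, so Aditi controls Auriga.
Auriga and Lumen and Corven together hold 7% + 49% + 44% = 100% of Pellion, so Aditi controls Pellion.
Corven and Aditi together hold 34% + 54% = 88% of Talus, so Aditi controls Talus.
Aditi controls 6 companies.

6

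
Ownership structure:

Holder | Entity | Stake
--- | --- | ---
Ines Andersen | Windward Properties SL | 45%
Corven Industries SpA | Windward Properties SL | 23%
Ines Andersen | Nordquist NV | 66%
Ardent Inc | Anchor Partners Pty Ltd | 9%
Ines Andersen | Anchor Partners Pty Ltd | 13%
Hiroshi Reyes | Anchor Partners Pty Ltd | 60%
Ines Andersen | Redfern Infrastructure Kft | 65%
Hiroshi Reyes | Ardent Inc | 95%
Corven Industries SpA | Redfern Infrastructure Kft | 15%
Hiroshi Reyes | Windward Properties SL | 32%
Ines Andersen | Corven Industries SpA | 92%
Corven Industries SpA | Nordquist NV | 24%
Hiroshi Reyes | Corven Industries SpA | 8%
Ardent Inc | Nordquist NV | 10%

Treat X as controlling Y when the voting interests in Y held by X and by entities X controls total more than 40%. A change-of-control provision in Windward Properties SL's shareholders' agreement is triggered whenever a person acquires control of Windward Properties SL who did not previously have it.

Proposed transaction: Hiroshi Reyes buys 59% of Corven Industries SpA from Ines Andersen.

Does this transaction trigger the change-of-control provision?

Yes

The purchase adds only to Hiroshi's holdings (Ines's stake shrinks), so Hiroshi is the only person who could newly come to control Windward.
Hiroshi holds 95% of Ardent, so Hiroshi controls Ardent.
Ardent and Hiroshi together hold 9% + 60% = 69% of Anchor, so Hiroshi controls Anchor.
In Windward, Hiroshi's side holds only 32%, not > 40%.
So before the transaction, Hiroshi does not control Windward.
After the purchase, Hiroshi's direct stake in Corven rises to 8% + 59% = 67%, and Ines's stake falls to 33%.
Hiroshi holds 67% of Corven, so Hiroshi controls Corven.
Corven and Hiroshi together hold 23% + 32% = 55% of Windward, so Hiroshi controls Windward.
Hiroshi did not control Windward before and does after, so the clause is triggered.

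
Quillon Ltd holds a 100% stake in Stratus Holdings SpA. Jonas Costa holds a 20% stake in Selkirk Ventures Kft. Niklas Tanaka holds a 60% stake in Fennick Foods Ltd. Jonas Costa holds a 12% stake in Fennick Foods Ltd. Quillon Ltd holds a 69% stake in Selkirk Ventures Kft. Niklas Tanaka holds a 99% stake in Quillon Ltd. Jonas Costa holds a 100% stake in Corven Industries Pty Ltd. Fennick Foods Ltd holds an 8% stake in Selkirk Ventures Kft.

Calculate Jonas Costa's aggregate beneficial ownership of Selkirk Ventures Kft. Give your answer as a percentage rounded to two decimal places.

20.96%

Jonas reaches Selkirk along 2 paths.
Via Fennick: 12% × 8% = 0.96%.
Direct stake: 20% = 20%.
Total: 0.96% + 20% = 20.96%.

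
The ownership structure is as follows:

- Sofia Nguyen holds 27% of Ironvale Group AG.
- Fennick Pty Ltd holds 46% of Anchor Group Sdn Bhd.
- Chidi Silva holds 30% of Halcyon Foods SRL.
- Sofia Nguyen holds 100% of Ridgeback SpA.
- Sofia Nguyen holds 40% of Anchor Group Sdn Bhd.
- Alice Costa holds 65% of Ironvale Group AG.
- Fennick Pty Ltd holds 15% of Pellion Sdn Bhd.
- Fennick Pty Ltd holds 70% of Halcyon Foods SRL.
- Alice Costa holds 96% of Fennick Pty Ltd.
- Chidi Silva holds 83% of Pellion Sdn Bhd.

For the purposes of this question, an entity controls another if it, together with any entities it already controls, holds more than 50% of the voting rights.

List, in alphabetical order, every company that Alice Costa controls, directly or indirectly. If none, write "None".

Fennick Pty Ltd, Halcyon Foods SRL, Ironvale Group AG

Alice holds 65% of Ironvale, so Alice controls Ironvale.
Alice holds 96% of Fennick, so Alice controls Fennick.
Fennick holds 70% of Halcyon, so Alice controls Halcyon.
No other company's threshold is met.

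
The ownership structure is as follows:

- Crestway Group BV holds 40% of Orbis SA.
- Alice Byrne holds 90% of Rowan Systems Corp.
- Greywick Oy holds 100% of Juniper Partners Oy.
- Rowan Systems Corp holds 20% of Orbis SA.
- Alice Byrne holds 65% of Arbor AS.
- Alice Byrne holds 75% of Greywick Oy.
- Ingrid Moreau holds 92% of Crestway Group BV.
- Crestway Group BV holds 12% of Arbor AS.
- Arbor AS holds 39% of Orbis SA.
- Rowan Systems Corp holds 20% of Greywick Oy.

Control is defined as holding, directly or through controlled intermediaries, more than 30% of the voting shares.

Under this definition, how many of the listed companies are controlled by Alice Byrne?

Alice holds 90% of Rowan, so Alice controls Rowan.
Alice holds 65% of Arbor, so Alice controls Arbor.
Alice and Rowan together hold 75% + 20% = 95% of Greywick, so Alice controls Greywick.
Rowan and Arbor together hold 20% + 39% = 59% of Orbis, so Alice controls Orbis.
Greywick holds 100% of Juniper, so Alice controls Juniper.
No other company's threshold is met.
Alice controls 5 companies.

5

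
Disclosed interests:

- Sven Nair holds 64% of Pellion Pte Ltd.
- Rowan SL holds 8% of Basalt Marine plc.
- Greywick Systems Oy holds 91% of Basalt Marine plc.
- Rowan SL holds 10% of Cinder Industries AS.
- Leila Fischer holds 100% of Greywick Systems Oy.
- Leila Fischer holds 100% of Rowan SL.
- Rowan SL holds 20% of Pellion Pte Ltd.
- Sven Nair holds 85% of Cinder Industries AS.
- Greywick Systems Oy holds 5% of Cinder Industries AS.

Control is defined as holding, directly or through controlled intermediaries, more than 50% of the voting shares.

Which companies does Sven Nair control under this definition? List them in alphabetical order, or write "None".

Cinder Industries AS, Pellion Pte Ltd

Sven holds 64% of Pellion, so Sven controls Pellion.
Sven holds 85% of Cinder, so Sven controls Cinder.
No other company's threshold is met.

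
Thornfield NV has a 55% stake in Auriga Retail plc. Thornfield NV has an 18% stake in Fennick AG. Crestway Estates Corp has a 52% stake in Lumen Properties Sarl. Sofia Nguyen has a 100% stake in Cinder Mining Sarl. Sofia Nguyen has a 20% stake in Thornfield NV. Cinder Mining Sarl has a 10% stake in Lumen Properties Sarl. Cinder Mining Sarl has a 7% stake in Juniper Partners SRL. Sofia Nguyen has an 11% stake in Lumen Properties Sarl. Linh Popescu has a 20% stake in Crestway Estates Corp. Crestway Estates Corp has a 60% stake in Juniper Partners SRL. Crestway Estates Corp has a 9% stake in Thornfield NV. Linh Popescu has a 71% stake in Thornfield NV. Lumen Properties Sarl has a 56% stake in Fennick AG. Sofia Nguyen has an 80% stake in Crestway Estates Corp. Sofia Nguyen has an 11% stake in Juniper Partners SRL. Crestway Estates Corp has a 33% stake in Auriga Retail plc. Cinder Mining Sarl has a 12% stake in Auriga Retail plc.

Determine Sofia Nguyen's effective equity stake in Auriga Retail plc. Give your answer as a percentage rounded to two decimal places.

53.36%

Sofia reaches Auriga along 4 paths.
Via Cinder: 100% × 12% = 12%.
Via Crestway: 80% × 33% = 26.4%.
Via Crestway → Thornfield: 80% × 9% × 55% = 3.96%.
Via Thornfield: 20% × 55% = 11%.
Total: 12% + 26.4% + 3.96% + 11% = 53.36%.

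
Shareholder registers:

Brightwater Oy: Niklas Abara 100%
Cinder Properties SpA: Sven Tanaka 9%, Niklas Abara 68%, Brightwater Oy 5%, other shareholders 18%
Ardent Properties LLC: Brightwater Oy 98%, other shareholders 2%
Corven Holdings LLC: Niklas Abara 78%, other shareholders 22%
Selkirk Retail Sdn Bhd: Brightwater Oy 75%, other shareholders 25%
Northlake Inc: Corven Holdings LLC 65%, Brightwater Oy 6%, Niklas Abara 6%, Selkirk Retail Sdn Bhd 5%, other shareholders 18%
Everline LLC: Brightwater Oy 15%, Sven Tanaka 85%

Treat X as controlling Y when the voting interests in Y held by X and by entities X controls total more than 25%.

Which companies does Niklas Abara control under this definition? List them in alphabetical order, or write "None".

Ardent Properties LLC, Brightwater Oy, Cinder Properties SpA, Corven Holdings LLC, Northlake Inc, Selkirk Retail Sdn Bhd

Niklas holds 100% of Brightwater, so Niklas controls Brightwater.
Niklas and Brightwater together hold 68% + 5% = 73% of Cinder, so Niklas controls Cinder.
Brightwater holds 98% of Ardent, so Niklas controls Ardent.
Niklas holds 78% of Corven, so Niklas controls Corven.
Brightwater holds 75% of Selkirk, so Niklas controls Selkirk.
Corven and Brightwater and Niklas and Selkirk together hold 65% + 6% + 6% + 5% = 82% of Northlake, so Niklas controls Northlake.
No other company's threshold is met.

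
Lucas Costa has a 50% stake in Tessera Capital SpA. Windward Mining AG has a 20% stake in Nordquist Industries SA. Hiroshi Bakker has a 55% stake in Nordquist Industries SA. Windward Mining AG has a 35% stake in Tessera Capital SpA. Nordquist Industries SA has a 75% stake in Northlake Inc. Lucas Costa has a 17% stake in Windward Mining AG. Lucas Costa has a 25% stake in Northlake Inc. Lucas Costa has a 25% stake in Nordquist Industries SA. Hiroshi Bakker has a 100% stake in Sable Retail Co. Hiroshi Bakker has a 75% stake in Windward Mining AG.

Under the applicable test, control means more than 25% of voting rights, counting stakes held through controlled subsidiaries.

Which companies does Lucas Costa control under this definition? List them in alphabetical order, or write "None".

Lucas holds 50% of Tessera, so Lucas controls Tessera.
No other company's threshold is met.

Tessera Capital SpA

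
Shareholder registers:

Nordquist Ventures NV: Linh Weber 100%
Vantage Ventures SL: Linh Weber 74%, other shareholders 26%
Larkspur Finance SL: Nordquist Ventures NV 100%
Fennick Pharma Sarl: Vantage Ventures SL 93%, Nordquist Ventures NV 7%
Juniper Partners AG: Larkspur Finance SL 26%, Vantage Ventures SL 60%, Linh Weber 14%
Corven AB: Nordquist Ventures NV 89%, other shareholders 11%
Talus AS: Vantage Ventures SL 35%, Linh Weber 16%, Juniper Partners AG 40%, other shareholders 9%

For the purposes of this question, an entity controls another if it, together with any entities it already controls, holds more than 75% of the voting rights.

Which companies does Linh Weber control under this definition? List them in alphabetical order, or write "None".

Linh holds 100% of Nordquist, so Linh controls Nordquist.
Nordquist holds 100% of Larkspur, so Linh controls Larkspur.
Nordquist holds 89% of Corven, so Linh controls Corven.
No other company's threshold is met.

Corven AB, Larkspur Finance SL, Nordquist Ventures NV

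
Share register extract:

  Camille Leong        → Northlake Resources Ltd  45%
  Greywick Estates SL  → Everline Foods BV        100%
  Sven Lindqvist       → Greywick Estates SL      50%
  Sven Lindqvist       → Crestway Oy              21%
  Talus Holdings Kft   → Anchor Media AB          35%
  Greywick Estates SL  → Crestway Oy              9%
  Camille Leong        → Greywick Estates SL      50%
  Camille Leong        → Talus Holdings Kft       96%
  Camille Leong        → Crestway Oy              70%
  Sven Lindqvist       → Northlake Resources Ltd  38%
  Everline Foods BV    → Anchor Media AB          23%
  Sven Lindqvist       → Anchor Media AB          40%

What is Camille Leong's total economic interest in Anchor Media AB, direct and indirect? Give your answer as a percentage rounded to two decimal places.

Camille reaches Anchor along 2 paths.
Via Talus: 96% × 35% = 33.6%.
Via Greywick → Everline: 50% × 100% × 23% = 11.5%.
Total: 33.6% + 11.5% = 45.1%.
Rounded: 45.10%.

45.10%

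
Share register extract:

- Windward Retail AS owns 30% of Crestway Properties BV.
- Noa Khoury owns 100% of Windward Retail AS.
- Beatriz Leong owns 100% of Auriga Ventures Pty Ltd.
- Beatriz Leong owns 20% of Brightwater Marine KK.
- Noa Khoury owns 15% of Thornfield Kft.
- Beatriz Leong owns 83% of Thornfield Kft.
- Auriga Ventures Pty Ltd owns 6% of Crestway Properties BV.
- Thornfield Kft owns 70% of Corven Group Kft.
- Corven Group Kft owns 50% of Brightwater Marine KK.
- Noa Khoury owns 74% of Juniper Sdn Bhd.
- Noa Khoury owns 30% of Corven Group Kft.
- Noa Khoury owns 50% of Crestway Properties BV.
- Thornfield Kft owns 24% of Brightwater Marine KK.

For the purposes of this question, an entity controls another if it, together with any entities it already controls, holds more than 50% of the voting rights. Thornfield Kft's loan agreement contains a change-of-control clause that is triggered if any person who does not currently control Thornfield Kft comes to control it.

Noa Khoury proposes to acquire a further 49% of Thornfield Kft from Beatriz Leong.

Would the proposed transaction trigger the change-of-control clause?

The purchase adds only to Noa's holdings (Beatriz's stake shrinks), so Noa is the only person who could newly come to control Thornfield.
Noa holds 100% of Windward, so Noa controls Windward.
Noa and Windward together hold 50% + 30% = 80% of Crestway, so Noa controls Crestway.
Noa holds 74% of Juniper, so Noa controls Juniper.
In Thornfield, Noa's side holds only 15%, not > 50%.
So before the transaction, Noa does not control Thornfield.
After the purchase, Noa's direct stake in Thornfield rises to 15% + 49% = 64%, and Beatriz's stake falls to 34%.
Noa holds 64% of Thornfield, so Noa controls Thornfield.
Noa did not control Thornfield before and does after, so the clause is triggered.

Yes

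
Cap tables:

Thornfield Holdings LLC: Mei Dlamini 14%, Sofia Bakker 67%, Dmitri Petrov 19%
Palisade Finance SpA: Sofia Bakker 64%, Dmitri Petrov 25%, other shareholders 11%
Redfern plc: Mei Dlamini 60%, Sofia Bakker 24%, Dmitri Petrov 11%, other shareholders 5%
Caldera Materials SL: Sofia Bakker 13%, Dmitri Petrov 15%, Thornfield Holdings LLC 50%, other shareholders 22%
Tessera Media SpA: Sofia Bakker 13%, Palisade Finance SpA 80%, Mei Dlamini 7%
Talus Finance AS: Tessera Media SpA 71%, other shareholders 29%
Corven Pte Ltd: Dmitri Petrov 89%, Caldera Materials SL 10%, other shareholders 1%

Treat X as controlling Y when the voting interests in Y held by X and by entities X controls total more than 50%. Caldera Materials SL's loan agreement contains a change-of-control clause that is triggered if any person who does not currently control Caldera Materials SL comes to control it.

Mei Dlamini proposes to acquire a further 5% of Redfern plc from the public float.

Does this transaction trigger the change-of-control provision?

No

The purchase changes only Mei's holdings, so Mei is the only person who could newly come to control Caldera.
Mei holds 60% of Redfern, so Mei controls Redfern.
Neither Mei nor any entity Mei controls holds any voting interest in Caldera.
So before the transaction, Mei does not control Caldera.
After the purchase, Mei's direct stake in Redfern rises to 60% + 5% = 65%.
Mei holds 65% of Redfern, so Mei controls Redfern.
After the transaction, neither Mei nor any entity Mei controls holds a voting interest in Caldera, so Mei still does not control it.
No new person acquires control, so the clause is not triggered.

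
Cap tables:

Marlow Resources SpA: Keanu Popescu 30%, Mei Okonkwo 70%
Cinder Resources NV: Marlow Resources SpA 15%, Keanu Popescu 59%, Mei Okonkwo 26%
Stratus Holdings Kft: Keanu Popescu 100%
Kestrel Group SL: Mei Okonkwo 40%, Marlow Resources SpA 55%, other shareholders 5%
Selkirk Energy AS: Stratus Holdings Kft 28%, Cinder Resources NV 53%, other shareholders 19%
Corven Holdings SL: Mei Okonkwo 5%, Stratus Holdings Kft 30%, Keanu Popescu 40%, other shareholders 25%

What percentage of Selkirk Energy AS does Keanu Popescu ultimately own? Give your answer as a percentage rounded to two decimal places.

61.66%

Keanu reaches Selkirk along 3 paths.
Via Stratus: 100% × 28% = 28%.
Via Marlow → Cinder: 30% × 15% × 53% = 2.385%.
Via Cinder: 59% × 53% = 31.27%.
Total: 28% + 2.385% + 31.27% = 61.655%.
Rounded: 61.66%.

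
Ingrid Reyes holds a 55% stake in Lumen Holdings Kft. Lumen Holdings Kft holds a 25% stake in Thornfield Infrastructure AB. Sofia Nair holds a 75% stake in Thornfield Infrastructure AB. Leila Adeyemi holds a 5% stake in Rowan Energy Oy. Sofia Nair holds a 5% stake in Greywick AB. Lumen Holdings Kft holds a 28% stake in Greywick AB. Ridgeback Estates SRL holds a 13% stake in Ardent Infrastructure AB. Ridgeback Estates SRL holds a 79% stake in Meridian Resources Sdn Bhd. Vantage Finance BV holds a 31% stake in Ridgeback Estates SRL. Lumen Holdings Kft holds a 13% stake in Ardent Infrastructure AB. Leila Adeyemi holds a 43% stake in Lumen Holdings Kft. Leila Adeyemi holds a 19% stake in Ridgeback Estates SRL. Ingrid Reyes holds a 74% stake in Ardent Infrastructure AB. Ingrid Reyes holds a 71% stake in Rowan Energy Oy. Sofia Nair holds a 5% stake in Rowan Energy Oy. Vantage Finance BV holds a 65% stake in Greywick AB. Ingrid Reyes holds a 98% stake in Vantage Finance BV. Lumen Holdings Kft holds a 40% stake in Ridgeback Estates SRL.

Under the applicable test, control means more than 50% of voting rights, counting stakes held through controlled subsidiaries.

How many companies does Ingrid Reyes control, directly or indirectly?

Ingrid holds 55% of Lumen, so Ingrid controls Lumen.
Ingrid holds 98% of Vantage, so Ingrid controls Vantage.
Vantage and Lumen together hold 31% + 40% = 71% of Ridgeback, so Ingrid controls Ridgeback.
Ingrid holds 71% of Rowan, so Ingrid controls Rowan.
Vantage and Lumen together hold 65% + 28% = 93% of Greywick, so Ingrid controls Greywick.
Ridgeback and Ingrid and Lumen together hold 13% + 74% + 13% = 100% of Ardent, so Ingrid controls Ardent.
Ridgeback holds 79% of Meridian, so Ingrid controls Meridian.
No other company's threshold is met.
Ingrid controls 7 companies.

7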